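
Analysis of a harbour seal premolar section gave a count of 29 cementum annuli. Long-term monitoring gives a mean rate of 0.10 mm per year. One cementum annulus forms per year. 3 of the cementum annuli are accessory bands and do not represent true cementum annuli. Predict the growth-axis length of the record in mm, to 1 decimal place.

2.6 mm

True cementum annulus count = 29 − 3 = 26.
Length ≈ 0.10 × 26 = 2.6 mm.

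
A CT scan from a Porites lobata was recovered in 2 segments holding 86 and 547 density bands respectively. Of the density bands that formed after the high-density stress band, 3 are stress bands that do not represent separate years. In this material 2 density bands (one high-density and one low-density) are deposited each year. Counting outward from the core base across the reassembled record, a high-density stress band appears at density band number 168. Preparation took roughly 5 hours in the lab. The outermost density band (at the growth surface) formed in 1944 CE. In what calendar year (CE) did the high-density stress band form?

Total density bands = 86 + 547 = 633.
The high-density stress band sits at density band 168 from the core base, so 633 − 168 = 465 density bands formed after it.
465 − 3 false = 462 true density bands after the high-density stress band.
With 2 density bands per year, 462 / 2 = 231 years.
1944 − 231 = 1713 CE.

1713 CE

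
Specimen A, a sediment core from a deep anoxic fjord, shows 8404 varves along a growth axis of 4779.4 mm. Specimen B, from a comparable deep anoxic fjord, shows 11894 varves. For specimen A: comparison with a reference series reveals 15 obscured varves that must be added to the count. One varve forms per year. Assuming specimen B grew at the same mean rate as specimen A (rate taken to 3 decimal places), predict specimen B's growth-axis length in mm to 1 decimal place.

Specimen A: correcting the raw count gives 8404 + 15 = 8419 true varves.
A: Extension rate ≈ 4779.4 / 8419 = 0.568 mm per year.
Length of B = 0.568 × 11894 = 6755.8 mm.

6755.8 mm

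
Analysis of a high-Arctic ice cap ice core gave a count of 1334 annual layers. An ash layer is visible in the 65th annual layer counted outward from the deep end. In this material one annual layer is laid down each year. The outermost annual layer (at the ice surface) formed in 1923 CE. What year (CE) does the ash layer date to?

654 CE

Between annual layer 65 and the ice surface there are 1334 − 65 = 1269 annual layers.
Counting back 1269 years from 1923 CE places the ash layer in 1923 − 1269 = 654 CE.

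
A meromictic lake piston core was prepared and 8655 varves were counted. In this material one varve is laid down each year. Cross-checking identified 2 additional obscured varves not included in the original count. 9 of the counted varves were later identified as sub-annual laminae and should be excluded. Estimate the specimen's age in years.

8648 years

Adjusted count: 8655 − 9 + 2 = 8648 varves.
One varve per year makes the duration 8648 years.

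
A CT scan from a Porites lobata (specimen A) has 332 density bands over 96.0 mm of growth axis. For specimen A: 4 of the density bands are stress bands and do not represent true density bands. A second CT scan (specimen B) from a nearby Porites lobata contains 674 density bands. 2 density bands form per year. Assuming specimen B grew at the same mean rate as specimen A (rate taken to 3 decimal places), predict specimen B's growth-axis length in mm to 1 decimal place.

Specimen A: adjusted count: 332 − 4 = 328 density bands.
Specimen A: dividing by 2 density bands per year: 328 / 2 = 164 years.
A: 96.0 mm over 164 years gives 96.0 / 164 ≈ 0.585 mm per year.
Specimen B: 674 density bands at 2 per year is 674 / 2 = 337 years. Length of B = 0.585 × 337 = 197.1 mm.

197.1 mm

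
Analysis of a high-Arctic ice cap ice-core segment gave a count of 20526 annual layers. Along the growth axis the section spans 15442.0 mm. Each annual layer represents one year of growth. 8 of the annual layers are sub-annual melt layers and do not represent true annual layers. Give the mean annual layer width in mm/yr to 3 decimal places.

Correcting the raw count gives 20526 − 8 = 20518 true annual layers.
Mean rate = 15442.0 mm / 20518 years ≈ 0.753 mm/yr.

0.753 mm/yr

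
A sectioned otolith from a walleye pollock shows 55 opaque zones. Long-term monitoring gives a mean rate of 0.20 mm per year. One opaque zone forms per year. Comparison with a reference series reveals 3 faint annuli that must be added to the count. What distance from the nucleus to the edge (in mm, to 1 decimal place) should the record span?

Correcting the raw count gives 55 + 3 = 58 true opaque zones.
Predicted length = 0.20 mm/year × 58 years = 11.6 mm.

11.6 mm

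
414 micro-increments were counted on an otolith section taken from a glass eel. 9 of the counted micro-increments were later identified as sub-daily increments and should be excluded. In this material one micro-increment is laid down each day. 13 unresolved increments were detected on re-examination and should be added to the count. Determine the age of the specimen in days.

Adjusted count: 414 − 9 + 13 = 418 micro-increments.
One micro-increment per day makes the duration 418 days.

418 days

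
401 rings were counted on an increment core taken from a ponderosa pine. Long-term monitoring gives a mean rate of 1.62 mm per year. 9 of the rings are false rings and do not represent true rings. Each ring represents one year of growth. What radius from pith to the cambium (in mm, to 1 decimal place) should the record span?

True ring count = 401 − 9 = 392.
Predicted length = 1.62 mm/year × 392 years = 635.0 mm.

635.0 mm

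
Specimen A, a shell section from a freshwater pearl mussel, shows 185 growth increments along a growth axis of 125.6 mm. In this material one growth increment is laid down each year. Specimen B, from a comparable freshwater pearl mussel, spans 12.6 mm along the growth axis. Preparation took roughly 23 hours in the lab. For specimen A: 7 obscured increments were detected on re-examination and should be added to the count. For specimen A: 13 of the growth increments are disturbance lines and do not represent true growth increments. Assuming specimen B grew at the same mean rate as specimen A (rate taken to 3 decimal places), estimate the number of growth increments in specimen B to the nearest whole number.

18 growth increments

Specimen A: after corrections the count is 185 − 13 + 7 = 179 growth increments.
A: 125.6 mm over 179 years gives 125.6 / 179 ≈ 0.702 mm/year.
Specimen B: 12.6 mm / 0.702 mm per year = 17.95 years ≈ 18 growth increments.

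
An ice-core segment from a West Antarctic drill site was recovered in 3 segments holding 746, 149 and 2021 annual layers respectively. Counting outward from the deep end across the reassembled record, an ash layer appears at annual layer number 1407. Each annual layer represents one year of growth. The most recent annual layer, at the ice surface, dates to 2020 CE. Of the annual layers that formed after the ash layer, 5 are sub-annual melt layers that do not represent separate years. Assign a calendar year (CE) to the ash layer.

Total annual layers = 746 + 149 + 2021 = 2916.
The ash layer sits at annual layer 1407 from the deep end, so 2916 − 1407 = 1509 annual layers formed after it.
Excluding 5 false annual layers: 1509 − 5 = 1504.
Counting back 1504 years from 2020 CE places the ash layer in 2020 − 1504 = 516 CE.

516 CE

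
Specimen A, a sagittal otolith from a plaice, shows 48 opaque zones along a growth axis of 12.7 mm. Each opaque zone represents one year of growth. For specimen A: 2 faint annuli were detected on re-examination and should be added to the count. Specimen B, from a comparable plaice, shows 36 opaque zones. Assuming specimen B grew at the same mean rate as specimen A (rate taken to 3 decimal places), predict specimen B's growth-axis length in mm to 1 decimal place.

9.1 mm

Specimen A: adjusted count: 48 + 2 = 50 opaque zones.
A: Mean rate = 12.7 mm / 50 years ≈ 0.254 mm/yr.
B's length ≈ 0.254 × 36 = 9.1 mm.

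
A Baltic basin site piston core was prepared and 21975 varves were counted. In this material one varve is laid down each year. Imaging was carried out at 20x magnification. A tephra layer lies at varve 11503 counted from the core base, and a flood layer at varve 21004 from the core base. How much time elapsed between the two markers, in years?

9501 years

The two markers are separated by 21004 − 11503 = 9501 varves.
One varve per year makes the interval 9501 years.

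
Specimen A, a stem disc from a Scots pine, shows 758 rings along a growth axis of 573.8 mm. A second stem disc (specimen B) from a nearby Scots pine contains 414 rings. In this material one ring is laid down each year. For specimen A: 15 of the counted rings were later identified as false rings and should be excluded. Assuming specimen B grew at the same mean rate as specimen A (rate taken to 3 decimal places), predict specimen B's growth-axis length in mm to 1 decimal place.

Specimen A: true ring count = 758 − 15 = 743.
A: Mean rate = 573.8 mm / 743 years ≈ 0.772 mm/year.
For B, 0.772 mm/year × 414 years = 319.6 mm.

319.6 mm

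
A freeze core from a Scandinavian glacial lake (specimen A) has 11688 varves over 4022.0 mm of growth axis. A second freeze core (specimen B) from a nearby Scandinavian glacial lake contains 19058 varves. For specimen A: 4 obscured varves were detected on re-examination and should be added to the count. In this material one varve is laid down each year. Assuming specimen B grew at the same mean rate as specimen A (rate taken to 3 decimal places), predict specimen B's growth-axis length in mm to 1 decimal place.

6556.0 mm

Specimen A: true varve count = 11688 + 4 = 11692.
A: 4022.0 mm over 11692 years gives 4022.0 / 11692 ≈ 0.344 mm/year.
B's length ≈ 0.344 × 19058 = 6556.0 mm.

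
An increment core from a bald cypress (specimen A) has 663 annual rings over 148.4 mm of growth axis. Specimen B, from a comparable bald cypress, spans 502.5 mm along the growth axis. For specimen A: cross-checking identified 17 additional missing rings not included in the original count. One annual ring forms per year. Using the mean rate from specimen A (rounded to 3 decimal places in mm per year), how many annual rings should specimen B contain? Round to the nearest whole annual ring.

Specimen A: correcting the raw count gives 663 + 17 = 680 true annual rings.
A: Extension rate ≈ 148.4 / 680 = 0.218 mm/year.
Specimen B: 502.5 mm / 0.218 mm per year = 2305.05 years ≈ 2305 annual rings.

2305 annual rings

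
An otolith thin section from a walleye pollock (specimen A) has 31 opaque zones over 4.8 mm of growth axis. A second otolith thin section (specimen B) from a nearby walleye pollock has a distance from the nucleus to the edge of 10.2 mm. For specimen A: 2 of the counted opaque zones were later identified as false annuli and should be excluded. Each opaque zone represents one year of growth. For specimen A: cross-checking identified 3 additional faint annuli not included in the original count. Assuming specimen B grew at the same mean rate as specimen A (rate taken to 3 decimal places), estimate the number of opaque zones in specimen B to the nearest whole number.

Specimen A: correcting the raw count gives 31 − 2 + 3 = 32 true opaque zones.
A: 4.8 mm over 32 years gives 4.8 / 32 ≈ 0.150 mm per year.
Specimen B: 10.2 mm / 0.150 mm per year = 68.00 years ≈ 68 opaque zones.

68 opaque zones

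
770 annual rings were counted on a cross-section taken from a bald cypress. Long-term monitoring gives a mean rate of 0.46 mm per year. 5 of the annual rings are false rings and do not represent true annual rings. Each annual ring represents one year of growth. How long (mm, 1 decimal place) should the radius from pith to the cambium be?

351.9 mm

After corrections the count is 770 − 5 = 765 annual rings.
Length ≈ 0.46 × 765 = 351.9 mm.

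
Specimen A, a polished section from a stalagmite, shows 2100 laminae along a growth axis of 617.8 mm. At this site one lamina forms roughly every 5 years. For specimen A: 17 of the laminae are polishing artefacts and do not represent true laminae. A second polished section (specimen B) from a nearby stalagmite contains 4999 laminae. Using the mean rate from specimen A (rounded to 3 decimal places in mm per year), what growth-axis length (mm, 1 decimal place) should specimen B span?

Specimen A: after corrections the count is 2100 − 17 = 2083 laminae.
Specimen A: multiplying by 5 years per lamina: 2083 × 5 = 10415 years.
A: Mean rate = 617.8 mm / 10415 years ≈ 0.059 mm per year.
Specimen B: 4999 laminae at 5 years each span 4999 × 5 = 24995 years. For B, 0.059 mm/year × 24995 years = 1474.7 mm.

1474.7 mm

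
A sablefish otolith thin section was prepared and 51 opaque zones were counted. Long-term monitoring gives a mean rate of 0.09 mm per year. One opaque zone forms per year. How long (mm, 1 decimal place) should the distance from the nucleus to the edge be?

The record spans 51 years at 0.09 mm per year.
Predicted length = 0.09 mm/year × 51 years = 4.6 mm.

4.6 mm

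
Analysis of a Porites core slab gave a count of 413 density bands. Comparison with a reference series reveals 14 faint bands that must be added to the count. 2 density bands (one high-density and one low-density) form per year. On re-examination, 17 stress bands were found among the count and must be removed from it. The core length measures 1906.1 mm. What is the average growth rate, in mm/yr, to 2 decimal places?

9.30 mm/yr

True density band count = 413 − 17 + 14 = 410.
With 2 density bands per year, 410 / 2 = 205 years.
Extension rate ≈ 1906.1 / 205 = 9.30 mm/yr.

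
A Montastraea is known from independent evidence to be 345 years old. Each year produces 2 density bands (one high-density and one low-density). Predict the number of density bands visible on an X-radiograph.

690 density bands

Expected density bands: 345 × 2 = 690.
So 690 density bands should be present.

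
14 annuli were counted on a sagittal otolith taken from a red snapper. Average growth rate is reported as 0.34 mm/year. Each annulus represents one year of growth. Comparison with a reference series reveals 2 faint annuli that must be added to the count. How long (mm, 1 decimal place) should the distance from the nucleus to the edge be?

True annulus count = 14 + 2 = 16.
Predicted length = 0.34 mm/year × 16 years = 5.4 mm.

5.4 mm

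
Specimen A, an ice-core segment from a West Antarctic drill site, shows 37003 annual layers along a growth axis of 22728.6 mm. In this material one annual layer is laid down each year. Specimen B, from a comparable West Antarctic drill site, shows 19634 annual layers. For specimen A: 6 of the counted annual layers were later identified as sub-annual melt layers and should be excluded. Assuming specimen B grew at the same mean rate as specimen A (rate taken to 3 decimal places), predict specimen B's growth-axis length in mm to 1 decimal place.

12055.3 mm

Specimen A: after corrections the count is 37003 − 6 = 36997 annual layers.
A: Mean rate = 22728.6 mm / 36997 years ≈ 0.614 mm per year.
For B, 0.614 mm/year × 19634 years = 12055.3 mm.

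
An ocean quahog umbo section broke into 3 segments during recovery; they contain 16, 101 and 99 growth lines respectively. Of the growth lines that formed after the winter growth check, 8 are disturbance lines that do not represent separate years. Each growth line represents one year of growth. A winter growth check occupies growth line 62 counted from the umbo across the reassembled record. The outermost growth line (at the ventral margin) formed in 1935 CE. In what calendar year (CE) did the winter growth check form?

Total growth lines = 16 + 101 + 99 = 216.
The winter growth check sits at growth line 62 from the umbo, so 216 − 62 = 154 growth lines formed after it.
154 − 8 false = 146 true growth lines after the winter growth check.
1935 − 146 = 1789 CE.

1789 CE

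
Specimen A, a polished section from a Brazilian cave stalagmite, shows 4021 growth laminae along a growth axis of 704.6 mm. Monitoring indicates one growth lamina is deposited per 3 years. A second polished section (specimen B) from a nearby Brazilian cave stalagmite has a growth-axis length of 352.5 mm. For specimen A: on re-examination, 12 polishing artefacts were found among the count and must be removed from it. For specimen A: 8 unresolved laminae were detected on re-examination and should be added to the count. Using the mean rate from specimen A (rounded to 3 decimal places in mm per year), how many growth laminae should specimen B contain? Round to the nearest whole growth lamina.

2026 growth laminae

Specimen A: after corrections the count is 4021 − 12 + 8 = 4017 growth laminae.
Specimen A: 4017 growth laminae at 3 years each span 4017 × 3 = 12051 years.
A: Mean rate = 704.6 mm / 12051 years ≈ 0.058 mm per year.
B spans 352.5 / 0.058 = 6077.59 years; at 3 years per growth lamina that is 6077.59 / 3 ≈ 2026 growth laminae.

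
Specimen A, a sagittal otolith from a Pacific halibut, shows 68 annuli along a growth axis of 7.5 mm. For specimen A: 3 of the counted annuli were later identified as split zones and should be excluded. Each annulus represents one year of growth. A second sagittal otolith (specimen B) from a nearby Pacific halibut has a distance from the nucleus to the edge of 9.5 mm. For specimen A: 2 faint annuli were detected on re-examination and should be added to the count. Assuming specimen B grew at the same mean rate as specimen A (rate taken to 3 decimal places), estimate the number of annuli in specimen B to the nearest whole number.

Specimen A: true annulus count = 68 − 3 + 2 = 67.
A: Mean rate = 7.5 mm / 67 years ≈ 0.112 mm/yr.
For B, 9.5 / 0.112 = 84.82 years ≈ 85 annuli.

85 annuli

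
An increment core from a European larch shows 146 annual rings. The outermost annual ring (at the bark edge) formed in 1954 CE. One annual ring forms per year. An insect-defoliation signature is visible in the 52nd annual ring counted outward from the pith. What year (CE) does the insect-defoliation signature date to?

1860 CE

The insect-defoliation signature sits at annual ring 52 from the pith, so 146 − 52 = 94 annual rings formed after it.
1954 − 94 = 1860 CE.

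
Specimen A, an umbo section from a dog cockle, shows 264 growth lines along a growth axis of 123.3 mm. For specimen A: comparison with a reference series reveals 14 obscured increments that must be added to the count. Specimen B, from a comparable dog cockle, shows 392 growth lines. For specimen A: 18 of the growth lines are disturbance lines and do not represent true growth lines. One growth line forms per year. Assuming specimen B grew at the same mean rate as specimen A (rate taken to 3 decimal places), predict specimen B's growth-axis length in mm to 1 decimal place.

185.8 mm

Specimen A: adjusted count: 264 − 18 + 14 = 260 growth lines.
A: Extension rate ≈ 123.3 / 260 = 0.474 mm per year.
B's length ≈ 0.474 × 392 = 185.8 mm.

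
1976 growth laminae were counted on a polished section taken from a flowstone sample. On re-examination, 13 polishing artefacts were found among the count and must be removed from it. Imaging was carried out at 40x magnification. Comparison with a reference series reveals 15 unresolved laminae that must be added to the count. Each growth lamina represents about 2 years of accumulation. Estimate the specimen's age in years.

Adjusted count: 1976 − 13 + 15 = 1978 growth laminae.
At 2 years per growth lamina, 1978 × 2 = 3956 years.

3956 years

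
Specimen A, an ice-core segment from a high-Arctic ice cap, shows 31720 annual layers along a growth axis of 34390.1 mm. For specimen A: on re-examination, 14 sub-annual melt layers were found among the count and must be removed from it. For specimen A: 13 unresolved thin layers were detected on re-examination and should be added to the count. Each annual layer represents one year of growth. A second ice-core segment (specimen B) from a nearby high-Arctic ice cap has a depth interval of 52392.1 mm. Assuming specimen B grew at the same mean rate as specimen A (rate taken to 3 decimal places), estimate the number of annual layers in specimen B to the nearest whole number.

Specimen A: true annual layer count = 31720 − 14 + 13 = 31719.
A: Mean rate = 34390.1 mm / 31719 years ≈ 1.084 mm/year.
For B, 52392.1 / 1.084 = 48332.20 years ≈ 48332 annual layers.

48332 annual layers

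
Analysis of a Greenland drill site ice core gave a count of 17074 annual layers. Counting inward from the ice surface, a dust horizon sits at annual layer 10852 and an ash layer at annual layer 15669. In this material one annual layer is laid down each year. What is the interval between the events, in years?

15669 − 10852 = 4817 annual layers lie between the two events.
At one annual layer per year, 4817 years elapsed between them.

4817 yr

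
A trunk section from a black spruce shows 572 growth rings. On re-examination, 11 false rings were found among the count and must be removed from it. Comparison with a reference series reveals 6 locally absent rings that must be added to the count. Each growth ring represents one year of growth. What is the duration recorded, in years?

Correcting the raw count gives 572 − 11 + 6 = 567 true growth rings.
One growth ring per year makes the duration 567 years.

567 years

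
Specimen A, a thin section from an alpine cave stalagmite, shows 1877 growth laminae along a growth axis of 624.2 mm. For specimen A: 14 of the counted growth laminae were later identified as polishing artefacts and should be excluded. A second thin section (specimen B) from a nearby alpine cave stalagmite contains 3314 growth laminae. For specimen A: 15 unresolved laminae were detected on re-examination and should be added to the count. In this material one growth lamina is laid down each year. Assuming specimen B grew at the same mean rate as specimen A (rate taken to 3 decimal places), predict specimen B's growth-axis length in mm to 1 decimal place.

Specimen A: after corrections the count is 1877 − 14 + 15 = 1878 growth laminae.
A: Extension rate ≈ 624.2 / 1878 = 0.332 mm/year.
B's length ≈ 0.332 × 3314 = 1100.2 mm.

1100.2 mm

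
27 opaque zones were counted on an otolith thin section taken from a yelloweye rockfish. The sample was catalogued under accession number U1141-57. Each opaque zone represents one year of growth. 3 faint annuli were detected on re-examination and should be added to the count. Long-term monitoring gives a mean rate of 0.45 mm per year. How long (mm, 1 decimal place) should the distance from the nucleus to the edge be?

13.5 mm

Correcting the raw count gives 27 + 3 = 30 true opaque zones.
Length ≈ 0.45 × 30 = 13.5 mm.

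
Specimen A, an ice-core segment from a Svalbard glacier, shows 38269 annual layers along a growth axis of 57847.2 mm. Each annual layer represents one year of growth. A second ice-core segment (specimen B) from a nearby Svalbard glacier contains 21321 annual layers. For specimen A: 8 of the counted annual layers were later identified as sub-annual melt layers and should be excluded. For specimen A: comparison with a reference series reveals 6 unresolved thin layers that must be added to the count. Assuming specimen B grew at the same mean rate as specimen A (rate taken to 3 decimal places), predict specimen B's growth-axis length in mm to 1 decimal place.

Specimen A: adjusted count: 38269 − 8 + 6 = 38267 annual layers.
A: 57847.2 mm over 38267 years gives 57847.2 / 38267 ≈ 1.512 mm/yr.
For B, 1.512 mm/year × 21321 years = 32237.4 mm.

32237.4 mm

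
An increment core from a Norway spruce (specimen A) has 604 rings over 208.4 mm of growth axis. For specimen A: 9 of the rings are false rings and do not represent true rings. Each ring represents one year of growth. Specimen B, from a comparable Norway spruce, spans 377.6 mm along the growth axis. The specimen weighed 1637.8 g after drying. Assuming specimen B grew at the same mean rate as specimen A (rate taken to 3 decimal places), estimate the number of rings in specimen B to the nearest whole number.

1079 rings

Specimen A: correcting the raw count gives 604 − 9 = 595 true rings.
A: 208.4 mm over 595 years gives 208.4 / 595 ≈ 0.350 mm/yr.
Specimen B: 377.6 mm / 0.350 mm per year = 1078.86 years ≈ 1079 rings.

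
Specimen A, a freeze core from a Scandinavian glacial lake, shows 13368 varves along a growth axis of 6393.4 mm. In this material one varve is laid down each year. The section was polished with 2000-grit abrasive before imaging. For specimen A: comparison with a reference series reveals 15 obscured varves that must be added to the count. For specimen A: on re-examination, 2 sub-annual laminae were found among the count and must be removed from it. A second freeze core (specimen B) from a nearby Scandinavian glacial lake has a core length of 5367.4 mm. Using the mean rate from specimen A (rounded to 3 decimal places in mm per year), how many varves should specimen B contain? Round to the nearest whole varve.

Specimen A: adjusted count: 13368 − 2 + 15 = 13381 varves.
A: 6393.4 mm over 13381 years gives 6393.4 / 13381 ≈ 0.478 mm per year.
Specimen B: 5367.4 mm / 0.478 mm per year = 11228.87 years ≈ 11229 varves.

11229 varves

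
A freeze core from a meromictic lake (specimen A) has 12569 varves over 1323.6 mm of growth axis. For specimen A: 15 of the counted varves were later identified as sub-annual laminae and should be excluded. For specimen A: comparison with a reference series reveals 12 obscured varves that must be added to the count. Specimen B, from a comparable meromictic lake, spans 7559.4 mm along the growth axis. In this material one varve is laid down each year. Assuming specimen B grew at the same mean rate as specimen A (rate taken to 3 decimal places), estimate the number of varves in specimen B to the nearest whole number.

71994 varves

Specimen A: correcting the raw count gives 12569 − 15 + 12 = 12566 true varves.
A: Extension rate ≈ 1323.6 / 12566 = 0.105 mm per year.
For B, 7559.4 / 0.105 = 71994.29 years ≈ 71994 varves.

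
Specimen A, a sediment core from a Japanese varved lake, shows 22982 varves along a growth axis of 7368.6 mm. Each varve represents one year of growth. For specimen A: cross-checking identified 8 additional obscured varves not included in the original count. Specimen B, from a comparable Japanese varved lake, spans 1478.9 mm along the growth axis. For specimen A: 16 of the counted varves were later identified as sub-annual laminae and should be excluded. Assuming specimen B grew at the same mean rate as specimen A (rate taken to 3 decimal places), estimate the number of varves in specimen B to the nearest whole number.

Specimen A: after corrections the count is 22982 − 16 + 8 = 22974 varves.
A: 7368.6 mm over 22974 years gives 7368.6 / 22974 ≈ 0.321 mm/year.
For B, 1478.9 / 0.321 = 4607.17 years ≈ 4607 varves.

4607 varves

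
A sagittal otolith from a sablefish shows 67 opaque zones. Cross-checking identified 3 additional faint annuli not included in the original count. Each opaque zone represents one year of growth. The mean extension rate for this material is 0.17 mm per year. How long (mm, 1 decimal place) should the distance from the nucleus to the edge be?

11.9 mm

True opaque zone count = 67 + 3 = 70.
Predicted length = 0.17 mm/year × 70 years = 11.9 mm.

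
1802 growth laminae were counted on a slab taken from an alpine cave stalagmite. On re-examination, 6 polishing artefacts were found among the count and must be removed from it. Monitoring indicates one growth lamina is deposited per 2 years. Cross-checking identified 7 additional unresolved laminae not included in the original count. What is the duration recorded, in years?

3606 yr

Correcting the raw count gives 1802 − 6 + 7 = 1803 true growth laminae.
Multiplying by 2 years per growth lamina: 1803 × 2 = 3606 years.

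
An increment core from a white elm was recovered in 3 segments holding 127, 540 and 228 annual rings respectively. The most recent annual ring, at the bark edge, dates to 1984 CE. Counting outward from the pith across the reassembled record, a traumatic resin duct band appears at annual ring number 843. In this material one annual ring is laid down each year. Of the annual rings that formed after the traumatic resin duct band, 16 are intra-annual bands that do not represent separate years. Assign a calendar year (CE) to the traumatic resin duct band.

Total annual rings = 127 + 540 + 228 = 895.
Between annual ring 843 and the bark edge there are 895 − 843 = 52 annual rings.
52 − 16 false = 36 true annual rings after the traumatic resin duct band.
1984 − 36 = 1948 CE.

1948 CE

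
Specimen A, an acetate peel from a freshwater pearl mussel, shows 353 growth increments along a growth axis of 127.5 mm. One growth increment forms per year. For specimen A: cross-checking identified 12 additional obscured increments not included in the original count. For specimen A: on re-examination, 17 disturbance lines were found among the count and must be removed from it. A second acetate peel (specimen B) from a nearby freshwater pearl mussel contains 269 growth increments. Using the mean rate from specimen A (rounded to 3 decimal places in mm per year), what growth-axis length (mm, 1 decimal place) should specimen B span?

Specimen A: adjusted count: 353 − 17 + 12 = 348 growth increments.
A: Mean rate = 127.5 mm / 348 years ≈ 0.366 mm per year.
Length of B = 0.366 × 269 = 98.5 mm.

98.5 mm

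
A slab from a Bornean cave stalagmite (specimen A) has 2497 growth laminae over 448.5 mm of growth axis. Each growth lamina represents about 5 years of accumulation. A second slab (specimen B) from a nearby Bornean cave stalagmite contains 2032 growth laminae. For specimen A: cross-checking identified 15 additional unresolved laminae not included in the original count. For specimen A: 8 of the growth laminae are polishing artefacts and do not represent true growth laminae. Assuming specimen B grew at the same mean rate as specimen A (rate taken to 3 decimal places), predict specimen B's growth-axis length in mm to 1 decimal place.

Specimen A: correcting the raw count gives 2497 − 8 + 15 = 2504 true growth laminae.
Specimen A: at 5 years per growth lamina, 2504 × 5 = 12520 years.
A: 448.5 mm over 12520 years gives 448.5 / 12520 ≈ 0.036 mm per year.
Specimen B: multiplying by 5 years per growth lamina: 2032 × 5 = 10160 years. For B, 0.036 mm/year × 10160 years = 365.8 mm.

365.8 mm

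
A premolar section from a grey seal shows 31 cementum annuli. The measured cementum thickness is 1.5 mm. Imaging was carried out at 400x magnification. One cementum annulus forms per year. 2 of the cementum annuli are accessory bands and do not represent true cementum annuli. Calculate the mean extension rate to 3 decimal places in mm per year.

0.052 mm per year

Correcting the raw count gives 31 − 2 = 29 true cementum annuli.
Extension rate ≈ 1.5 / 29 = 0.052 mm per year.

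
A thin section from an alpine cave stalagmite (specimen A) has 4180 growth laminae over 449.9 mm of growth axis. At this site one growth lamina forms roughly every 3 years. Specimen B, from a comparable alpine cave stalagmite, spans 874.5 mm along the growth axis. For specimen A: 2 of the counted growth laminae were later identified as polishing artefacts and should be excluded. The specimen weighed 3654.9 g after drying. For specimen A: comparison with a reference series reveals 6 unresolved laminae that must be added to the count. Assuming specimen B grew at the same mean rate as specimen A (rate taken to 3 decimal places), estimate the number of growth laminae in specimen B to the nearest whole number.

Specimen A: true growth lamina count = 4180 − 2 + 6 = 4184.
Specimen A: at 3 years per growth lamina, 4184 × 3 = 12552 years.
A: Extension rate ≈ 449.9 / 12552 = 0.036 mm per year.
Specimen B: 874.5 mm / 0.036 mm per year = 24291.67 years; at 3 years per growth lamina that is 24291.67 / 3 ≈ 8097 growth laminae.

8097 growth laminae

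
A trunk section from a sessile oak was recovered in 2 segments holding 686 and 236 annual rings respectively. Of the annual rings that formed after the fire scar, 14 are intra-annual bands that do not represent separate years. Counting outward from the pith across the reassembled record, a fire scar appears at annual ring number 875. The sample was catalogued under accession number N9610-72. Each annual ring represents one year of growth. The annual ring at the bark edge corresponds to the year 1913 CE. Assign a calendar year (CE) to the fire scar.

1880 CE

Total annual rings = 686 + 236 = 922.
922 − 875 = 47 annual rings lie beyond the fire scar toward the bark edge.
Excluding 14 false annual rings: 47 − 14 = 33.
1913 − 33 = 1880 CE.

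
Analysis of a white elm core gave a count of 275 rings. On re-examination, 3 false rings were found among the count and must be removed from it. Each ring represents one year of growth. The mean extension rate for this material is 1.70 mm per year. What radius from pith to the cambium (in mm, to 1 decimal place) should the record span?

462.4 mm

Adjusted count: 275 − 3 = 272 rings.
Predicted length = 1.70 mm/year × 272 years = 462.4 mm.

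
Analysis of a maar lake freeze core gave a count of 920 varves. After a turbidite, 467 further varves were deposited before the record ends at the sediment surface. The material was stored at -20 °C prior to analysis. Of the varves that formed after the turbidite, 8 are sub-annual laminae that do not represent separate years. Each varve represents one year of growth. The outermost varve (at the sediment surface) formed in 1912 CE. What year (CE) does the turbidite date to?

1453 CE

467 varves formed after the turbidite.
Excluding 8 false varves: 467 − 8 = 459.
The varve at the sediment surface is 1912 CE, so the turbidite dates to 1912 − 459 = 1453 CE.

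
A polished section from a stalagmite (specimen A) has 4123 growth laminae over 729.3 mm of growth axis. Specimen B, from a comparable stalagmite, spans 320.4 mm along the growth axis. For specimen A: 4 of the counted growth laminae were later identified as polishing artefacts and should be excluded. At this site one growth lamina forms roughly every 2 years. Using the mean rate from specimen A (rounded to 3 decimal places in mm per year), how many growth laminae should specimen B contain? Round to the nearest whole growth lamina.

Specimen A: adjusted count: 4123 − 4 = 4119 growth laminae.
Specimen A: at 2 years per growth lamina, 4119 × 2 = 8238 years.
A: Mean rate = 729.3 mm / 8238 years ≈ 0.089 mm per year.
For B, 320.4 / 0.089 = 3600.00 years; at 2 years per growth lamina that is 3600.00 / 2 ≈ 1800 growth laminae.

1800 growth laminae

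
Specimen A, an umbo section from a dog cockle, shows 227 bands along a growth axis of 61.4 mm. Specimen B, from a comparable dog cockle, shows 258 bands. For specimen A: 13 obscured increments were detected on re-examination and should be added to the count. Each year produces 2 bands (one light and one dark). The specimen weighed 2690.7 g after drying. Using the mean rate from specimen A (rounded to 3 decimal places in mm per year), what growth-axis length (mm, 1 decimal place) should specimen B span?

66.0 mm

Specimen A: after corrections the count is 227 + 13 = 240 bands.
Specimen A: dividing by 2 bands per year: 240 / 2 = 120 years.
A: Mean rate = 61.4 mm / 120 years ≈ 0.512 mm/year.
Specimen B: dividing by 2 bands per year: 258 / 2 = 129 years. For B, 0.512 mm/year × 129 years = 66.0 mm.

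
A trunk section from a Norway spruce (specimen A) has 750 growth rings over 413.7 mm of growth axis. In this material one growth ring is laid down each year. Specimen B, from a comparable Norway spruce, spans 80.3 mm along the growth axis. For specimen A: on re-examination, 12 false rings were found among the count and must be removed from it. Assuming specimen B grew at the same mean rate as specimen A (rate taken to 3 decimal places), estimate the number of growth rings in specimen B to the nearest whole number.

Specimen A: correcting the raw count gives 750 − 12 = 738 true growth rings.
A: Mean rate = 413.7 mm / 738 years ≈ 0.561 mm per year.
B spans 80.3 / 0.561 = 143.14 years ≈ 143 growth rings.

143 growth rings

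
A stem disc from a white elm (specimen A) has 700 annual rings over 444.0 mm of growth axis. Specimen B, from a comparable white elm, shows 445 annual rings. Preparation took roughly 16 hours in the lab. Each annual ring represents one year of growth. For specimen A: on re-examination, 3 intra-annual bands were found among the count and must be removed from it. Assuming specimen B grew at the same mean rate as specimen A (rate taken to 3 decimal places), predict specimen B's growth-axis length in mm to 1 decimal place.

Specimen A: true annual ring count = 700 − 3 = 697.
A: 444.0 mm over 697 years gives 444.0 / 697 ≈ 0.637 mm per year.
Length of B = 0.637 × 445 = 283.5 mm.

283.5 mm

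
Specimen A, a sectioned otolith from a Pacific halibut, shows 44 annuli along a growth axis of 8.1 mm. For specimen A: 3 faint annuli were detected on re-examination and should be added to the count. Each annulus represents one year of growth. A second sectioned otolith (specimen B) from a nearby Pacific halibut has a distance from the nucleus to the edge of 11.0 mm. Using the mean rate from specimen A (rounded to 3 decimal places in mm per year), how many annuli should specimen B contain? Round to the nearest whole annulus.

64 annuli

Specimen A: adjusted count: 44 + 3 = 47 annuli.
A: Extension rate ≈ 8.1 / 47 = 0.172 mm per year.
For B, 11.0 / 0.172 = 63.95 years ≈ 64 annuli.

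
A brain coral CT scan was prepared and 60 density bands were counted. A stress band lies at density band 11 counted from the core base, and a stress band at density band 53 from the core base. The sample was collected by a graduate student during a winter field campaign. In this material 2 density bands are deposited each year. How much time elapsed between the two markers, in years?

21 years

The two markers are separated by 53 − 11 = 42 density bands.
With 2 density bands per year, 42 / 2 = 21 years.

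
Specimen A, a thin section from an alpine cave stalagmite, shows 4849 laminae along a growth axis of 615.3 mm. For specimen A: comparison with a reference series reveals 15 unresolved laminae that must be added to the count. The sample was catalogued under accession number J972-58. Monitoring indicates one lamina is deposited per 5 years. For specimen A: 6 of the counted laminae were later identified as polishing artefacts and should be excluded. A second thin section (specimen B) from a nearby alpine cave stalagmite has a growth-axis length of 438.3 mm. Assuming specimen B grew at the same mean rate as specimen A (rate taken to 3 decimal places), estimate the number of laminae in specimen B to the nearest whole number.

3506 laminae

Specimen A: correcting the raw count gives 4849 − 6 + 15 = 4858 true laminae.
Specimen A: 4858 laminae at 5 years each span 4858 × 5 = 24290 years.
A: Mean rate = 615.3 mm / 24290 years ≈ 0.025 mm per year.
For B, 438.3 / 0.025 = 17532.00 years; at 5 years per lamina that is 17532.00 / 5 ≈ 3506 laminae.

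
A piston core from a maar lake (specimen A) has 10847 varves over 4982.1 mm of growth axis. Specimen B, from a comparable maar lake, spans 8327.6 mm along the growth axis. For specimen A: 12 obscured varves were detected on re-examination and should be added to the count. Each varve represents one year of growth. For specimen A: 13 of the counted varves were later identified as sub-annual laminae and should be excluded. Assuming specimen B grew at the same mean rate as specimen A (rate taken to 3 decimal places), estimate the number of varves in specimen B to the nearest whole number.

18143 varves

Specimen A: true varve count = 10847 − 13 + 12 = 10846.
A: Extension rate ≈ 4982.1 / 10846 = 0.459 mm/year.
Specimen B: 8327.6 mm / 0.459 mm per year = 18142.92 years ≈ 18143 varves.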